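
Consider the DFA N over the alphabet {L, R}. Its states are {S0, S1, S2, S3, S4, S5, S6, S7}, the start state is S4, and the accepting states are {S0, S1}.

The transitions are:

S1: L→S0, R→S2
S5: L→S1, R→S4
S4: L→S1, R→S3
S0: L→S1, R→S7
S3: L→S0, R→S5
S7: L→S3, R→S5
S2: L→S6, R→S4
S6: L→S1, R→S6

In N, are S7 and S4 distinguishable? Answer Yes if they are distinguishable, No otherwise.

Yes

All states are reachable from the start state.
P0 = {S0,S1} | {S2,S3,S4,S5,S6,S7}.
Split {S2,S3,S4,S5,S6,S7} by δ(·,L) → {S3,S4,S5,S6} and {S2,S7}.
Stable partition: {S0,S1} | {S3,S4,S5,S6} | {S2,S7} — 3 equivalence classes.
S7 and S4 end up in different blocks, so they are distinguishable. For instance, the string 'L' is accepted from only S4.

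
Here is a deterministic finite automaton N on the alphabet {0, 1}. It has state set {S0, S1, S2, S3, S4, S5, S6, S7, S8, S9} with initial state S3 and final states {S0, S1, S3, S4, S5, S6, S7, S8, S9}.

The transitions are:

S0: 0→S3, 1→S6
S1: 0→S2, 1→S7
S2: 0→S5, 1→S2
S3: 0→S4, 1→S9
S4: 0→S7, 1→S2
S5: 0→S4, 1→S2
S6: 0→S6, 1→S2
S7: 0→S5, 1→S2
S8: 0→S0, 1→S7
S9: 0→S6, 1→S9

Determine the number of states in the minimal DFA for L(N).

First remove the unreachable states {S0,S1,S8}; 7 states remain.
Initial partition by acceptance: {S3,S4,S5,S6,S7,S9} | {S2}.
On input 1, block {S3,S4,S5,S6,S7,S9} splits into {S4,S5,S6,S7} and {S3,S9}.
No further refinement is possible. Final partition (3 blocks): {S4,S5,S6,S7} | {S2} | {S3,S9}.

3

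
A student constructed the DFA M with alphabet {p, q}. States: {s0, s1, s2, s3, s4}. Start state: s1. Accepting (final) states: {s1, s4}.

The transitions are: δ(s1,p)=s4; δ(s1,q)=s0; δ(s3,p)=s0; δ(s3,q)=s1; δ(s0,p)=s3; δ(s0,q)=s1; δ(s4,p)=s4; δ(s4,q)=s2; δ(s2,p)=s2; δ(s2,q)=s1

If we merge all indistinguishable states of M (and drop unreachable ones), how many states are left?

Start with accepting vs non-accepting: {s1,s4} | {s0,s2,s3}.
The partition is now stable with 2 blocks: {s1,s4} | {s0,s2,s3}.

2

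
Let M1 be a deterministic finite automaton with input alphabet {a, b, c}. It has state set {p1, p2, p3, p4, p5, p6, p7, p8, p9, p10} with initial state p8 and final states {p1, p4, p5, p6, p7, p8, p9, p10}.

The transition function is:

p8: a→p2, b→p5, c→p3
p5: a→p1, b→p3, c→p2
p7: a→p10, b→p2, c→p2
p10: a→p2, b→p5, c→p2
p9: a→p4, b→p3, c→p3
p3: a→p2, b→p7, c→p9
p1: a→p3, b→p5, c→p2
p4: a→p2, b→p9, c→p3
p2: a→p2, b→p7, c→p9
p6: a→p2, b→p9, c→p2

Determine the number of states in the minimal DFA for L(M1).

Reachable states from the start: {p1,p2,p3,p4,p5,p7,p8,p9,p10}. Unreachable: {p6} — drop them.
Start with accepting vs non-accepting: {p1,p4,p5,p7,p8,p9,p10} | {p2,p3}.
Refine {p1,p4,p5,p7,p8,p9,p10} on symbol a: members go to different blocks, giving {p1,p4,p8,p10} and {p5,p7,p9}.
No further refinement is possible. Final partition (3 blocks): {p1,p4,p8,p10} | {p2,p3} | {p5,p7,p9}.

3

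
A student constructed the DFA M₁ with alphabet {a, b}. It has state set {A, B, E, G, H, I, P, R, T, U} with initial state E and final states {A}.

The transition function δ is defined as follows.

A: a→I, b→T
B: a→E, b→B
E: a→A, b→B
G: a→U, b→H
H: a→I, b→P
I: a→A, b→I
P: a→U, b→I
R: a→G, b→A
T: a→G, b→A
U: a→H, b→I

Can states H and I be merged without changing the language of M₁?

First remove the unreachable states {R}; 9 states remain.
P0 = {A} | {B,E,G,H,I,P,T,U}.
Split {B,E,G,H,I,P,T,U} by δ(·,a) → {B,G,H,P,T,U} and {E,I}.
On input a, block {B,G,H,P,T,U} splits into {G,P,T,U} and {B,H}.
Refine {G,P,T,U} on symbol a: members go to different blocks, giving {G,P,T} and {U}.
Split {G,P,T} by δ(·,a) → {G,P} and {T}.
On input b, block {G,P} splits into {P} and {G}.
Split {E,I} by δ(·,b) → {E} and {I}.
Refine {B,H} on symbol a: members go to different blocks, giving {B} and {H}.
No further refinement is possible. Final partition (9 blocks): {A} | {P} | {E} | {B} | {U} | {T} | {G} | {I} | {H}.
H and I end up in different blocks, so they are distinguishable. For instance, the string 'a' is accepted from only I.

No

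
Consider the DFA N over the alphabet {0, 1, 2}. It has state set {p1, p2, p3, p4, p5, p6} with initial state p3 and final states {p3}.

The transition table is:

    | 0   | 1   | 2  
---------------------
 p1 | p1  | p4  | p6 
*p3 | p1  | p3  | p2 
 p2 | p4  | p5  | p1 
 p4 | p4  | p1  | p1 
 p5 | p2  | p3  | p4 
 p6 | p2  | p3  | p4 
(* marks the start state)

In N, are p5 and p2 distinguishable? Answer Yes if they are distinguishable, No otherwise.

Every state is reachable, so we keep all 6.
Initial partition by acceptance: {p3} | {p1,p2,p4,p5,p6}.
Refine {p1,p2,p4,p5,p6} on symbol 1: members go to different blocks, giving {p1,p2,p4} and {p5,p6}.
Split {p1,p2,p4} by δ(·,1) → {p1,p4} and {p2}.
On input 2, block {p1,p4} splits into {p1} and {p4}.
No further refinement is possible. Final partition (5 blocks): {p3} | {p1} | {p5,p6} | {p2} | {p4}.
p5 and p2 end up in different blocks, so they are distinguishable. For instance, the string '1' is accepted from only p5.

Yes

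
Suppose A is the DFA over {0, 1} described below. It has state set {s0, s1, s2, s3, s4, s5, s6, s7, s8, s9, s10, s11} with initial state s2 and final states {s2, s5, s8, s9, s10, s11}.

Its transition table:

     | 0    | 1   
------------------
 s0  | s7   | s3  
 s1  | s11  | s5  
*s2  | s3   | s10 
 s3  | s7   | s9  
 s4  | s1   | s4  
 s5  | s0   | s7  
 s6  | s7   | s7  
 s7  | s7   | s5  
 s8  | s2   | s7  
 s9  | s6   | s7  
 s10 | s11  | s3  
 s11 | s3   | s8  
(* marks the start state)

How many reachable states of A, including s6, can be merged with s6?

Reachable states from the start: {s0,s2,s3,s5,s6,s7,s8,s9,s10,s11}. Unreachable: {s1,s4} — drop them.
Start with accepting vs non-accepting: {s2,s5,s8,s9,s10,s11} | {s0,s3,s6,s7}.
Split {s2,s5,s8,s9,s10,s11} by δ(·,0) → {s2,s5,s9,s11} and {s8,s10}.
Split {s2,s5,s9,s11} by δ(·,1) → {s2,s11} and {s5,s9}.
On input 1, block {s0,s3,s6,s7} splits into {s0,s6} and {s3,s7}.
The partition is now stable with 5 blocks: {s2,s11} | {s0,s6} | {s8,s10} | {s5,s9} | {s3,s7}.
State s6 belongs to the block {s0,s6}, which has 2 states.

2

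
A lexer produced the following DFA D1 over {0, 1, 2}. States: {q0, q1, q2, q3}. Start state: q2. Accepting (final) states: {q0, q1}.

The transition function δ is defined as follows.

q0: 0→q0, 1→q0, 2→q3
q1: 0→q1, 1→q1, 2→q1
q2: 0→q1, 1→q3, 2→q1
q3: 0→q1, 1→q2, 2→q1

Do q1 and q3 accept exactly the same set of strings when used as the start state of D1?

First remove the unreachable states {q0}; 3 states remain.
Initial partition by acceptance: {q1} | {q2,q3}.
No further refinement is possible. Final partition (2 blocks): {q1} | {q2,q3}.
q1 and q3 end up in different blocks, so they are distinguishable. For instance, the string 'ε' is accepted from only q1.

No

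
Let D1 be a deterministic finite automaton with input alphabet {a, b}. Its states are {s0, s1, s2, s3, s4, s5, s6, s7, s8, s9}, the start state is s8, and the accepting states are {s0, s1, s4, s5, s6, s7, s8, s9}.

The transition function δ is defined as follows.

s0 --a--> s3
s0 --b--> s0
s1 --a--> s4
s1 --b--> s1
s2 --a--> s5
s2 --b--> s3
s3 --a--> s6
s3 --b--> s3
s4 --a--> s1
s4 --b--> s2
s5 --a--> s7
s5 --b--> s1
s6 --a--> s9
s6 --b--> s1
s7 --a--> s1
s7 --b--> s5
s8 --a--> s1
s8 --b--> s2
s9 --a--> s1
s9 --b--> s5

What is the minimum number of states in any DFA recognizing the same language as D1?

5

States {s0} cannot be reached from the start state, so discard them.
Start with accepting vs non-accepting: {s1,s4,s5,s6,s7,s8,s9} | {s2,s3}.
On input b, block {s1,s4,s5,s6,s7,s8,s9} splits into {s1,s5,s6,s7,s9} and {s4,s8}.
Split {s1,s5,s6,s7,s9} by δ(·,a) → {s5,s6,s7,s9} and {s1}.
Split {s5,s6,s7,s9} by δ(·,a) → {s5,s6} and {s7,s9}.
Stable partition: {s5,s6} | {s2,s3} | {s4,s8} | {s1} | {s7,s9} — 5 equivalence classes.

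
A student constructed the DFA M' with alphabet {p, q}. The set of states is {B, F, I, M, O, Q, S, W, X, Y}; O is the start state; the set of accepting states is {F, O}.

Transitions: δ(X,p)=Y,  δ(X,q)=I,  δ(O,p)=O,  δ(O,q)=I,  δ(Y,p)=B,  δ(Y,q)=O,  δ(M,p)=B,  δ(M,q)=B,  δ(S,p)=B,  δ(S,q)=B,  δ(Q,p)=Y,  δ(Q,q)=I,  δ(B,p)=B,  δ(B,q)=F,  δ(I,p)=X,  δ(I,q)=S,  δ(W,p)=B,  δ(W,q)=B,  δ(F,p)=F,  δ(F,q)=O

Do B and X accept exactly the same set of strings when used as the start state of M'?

Reachable states from the start: {B,F,I,O,S,X,Y}. Unreachable: {M,Q,W} — drop them.
Start with accepting vs non-accepting: {F,O} | {B,I,S,X,Y}.
Refine {F,O} on symbol q: members go to different blocks, giving {O} and {F}.
On input q, block {B,I,S,X,Y} splits into {I,S,X} and {Y} and {B}.
On input p, block {I,S,X} splits into {S} and {X} and {I}.
No further refinement is possible. Final partition (7 blocks): {O} | {S} | {F} | {Y} | {B} | {X} | {I}.
B and X end up in different blocks, so they are distinguishable. For instance, the string 'q' is accepted from only B.

No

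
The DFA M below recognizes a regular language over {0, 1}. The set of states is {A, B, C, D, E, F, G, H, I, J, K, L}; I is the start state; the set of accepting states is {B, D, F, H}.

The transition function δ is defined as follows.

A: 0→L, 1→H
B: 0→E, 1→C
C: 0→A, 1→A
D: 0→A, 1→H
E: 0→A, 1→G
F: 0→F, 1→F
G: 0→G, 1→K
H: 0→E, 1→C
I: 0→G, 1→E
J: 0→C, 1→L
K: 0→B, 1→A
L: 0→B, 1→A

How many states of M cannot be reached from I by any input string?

3

Starting at I and following transitions, the reachable set is {A, B, C, E, G, H, I, K, L}. That leaves D, F, J unreachable — 3 in total.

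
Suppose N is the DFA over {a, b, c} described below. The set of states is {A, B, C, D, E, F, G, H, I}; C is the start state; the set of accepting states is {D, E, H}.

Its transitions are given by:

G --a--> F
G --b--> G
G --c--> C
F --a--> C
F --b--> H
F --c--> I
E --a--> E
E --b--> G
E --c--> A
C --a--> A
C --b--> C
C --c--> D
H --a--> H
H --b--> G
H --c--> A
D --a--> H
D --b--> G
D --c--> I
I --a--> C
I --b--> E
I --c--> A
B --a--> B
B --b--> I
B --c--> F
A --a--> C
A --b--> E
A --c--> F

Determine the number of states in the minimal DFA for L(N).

4

States {B} cannot be reached from the start state, so discard them.
Initial partition by acceptance: {D,E,H} | {A,C,F,G,I}.
On input b, block {A,C,F,G,I} splits into {A,F,I} and {C,G}.
On input c, block {C,G} splits into {C} and {G}.
No further refinement is possible. Final partition (4 blocks): {D,E,H} | {A,F,I} | {C} | {G}.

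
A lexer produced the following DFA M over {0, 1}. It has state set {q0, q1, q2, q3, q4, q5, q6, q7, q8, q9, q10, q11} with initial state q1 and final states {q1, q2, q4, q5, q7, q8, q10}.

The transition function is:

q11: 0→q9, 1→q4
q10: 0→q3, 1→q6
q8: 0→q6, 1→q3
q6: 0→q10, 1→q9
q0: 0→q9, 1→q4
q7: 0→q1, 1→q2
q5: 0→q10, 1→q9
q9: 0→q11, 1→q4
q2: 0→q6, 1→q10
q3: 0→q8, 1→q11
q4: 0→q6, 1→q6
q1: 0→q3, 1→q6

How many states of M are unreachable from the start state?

No path from q1 leads to q0, q2, q5, q7; the other 8 states are all reachable.

4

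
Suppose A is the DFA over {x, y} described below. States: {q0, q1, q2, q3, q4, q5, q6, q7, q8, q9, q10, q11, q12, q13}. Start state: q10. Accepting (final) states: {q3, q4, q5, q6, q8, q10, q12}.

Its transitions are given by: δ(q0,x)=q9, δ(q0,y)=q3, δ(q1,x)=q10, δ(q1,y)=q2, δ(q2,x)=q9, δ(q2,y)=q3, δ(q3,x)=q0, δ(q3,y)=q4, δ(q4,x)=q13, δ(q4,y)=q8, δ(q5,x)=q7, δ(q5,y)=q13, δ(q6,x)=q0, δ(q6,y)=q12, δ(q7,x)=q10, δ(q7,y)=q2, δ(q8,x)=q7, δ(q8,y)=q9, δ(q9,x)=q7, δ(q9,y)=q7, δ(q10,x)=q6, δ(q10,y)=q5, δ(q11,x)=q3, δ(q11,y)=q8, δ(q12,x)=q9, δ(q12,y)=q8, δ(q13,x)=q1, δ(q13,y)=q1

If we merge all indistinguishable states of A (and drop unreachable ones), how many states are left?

First remove the unreachable states {q11}; 13 states remain.
P0 = {q3,q4,q5,q6,q8,q10,q12} | {q0,q1,q2,q7,q9,q13}.
Split {q3,q4,q5,q6,q8,q10,q12} by δ(·,x) → {q3,q4,q5,q6,q8,q12} and {q10}.
Refine {q3,q4,q5,q6,q8,q12} on symbol y: members go to different blocks, giving {q3,q4,q6,q12} and {q5,q8}.
On input y, block {q3,q4,q6,q12} splits into {q3,q6} and {q4,q12}.
Refine {q0,q1,q2,q7,q9,q13} on symbol x: members go to different blocks, giving {q0,q2,q9,q13} and {q1,q7}.
Refine {q0,q2,q9,q13} on symbol x: members go to different blocks, giving {q0,q2} and {q9,q13}.
The partition is now stable with 7 blocks: {q3,q6} | {q0,q2} | {q10} | {q5,q8} | {q4,q12} | {q1,q7} | {q9,q13}.

7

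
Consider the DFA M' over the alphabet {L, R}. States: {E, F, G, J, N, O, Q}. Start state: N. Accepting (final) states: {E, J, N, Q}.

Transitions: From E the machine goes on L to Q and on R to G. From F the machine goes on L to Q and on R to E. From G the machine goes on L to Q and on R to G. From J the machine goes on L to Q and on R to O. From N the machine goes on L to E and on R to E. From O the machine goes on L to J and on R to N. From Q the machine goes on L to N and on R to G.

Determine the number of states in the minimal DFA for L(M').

States {F,J,O} cannot be reached from the start state, so discard them.
Initial partition by acceptance: {E,N,Q} | {G}.
Refine {E,N,Q} on symbol R: members go to different blocks, giving {E,Q} and {N}.
On input L, block {E,Q} splits into {Q} and {E}.
Stable partition: {Q} | {G} | {N} | {E} — 4 equivalence classes.

4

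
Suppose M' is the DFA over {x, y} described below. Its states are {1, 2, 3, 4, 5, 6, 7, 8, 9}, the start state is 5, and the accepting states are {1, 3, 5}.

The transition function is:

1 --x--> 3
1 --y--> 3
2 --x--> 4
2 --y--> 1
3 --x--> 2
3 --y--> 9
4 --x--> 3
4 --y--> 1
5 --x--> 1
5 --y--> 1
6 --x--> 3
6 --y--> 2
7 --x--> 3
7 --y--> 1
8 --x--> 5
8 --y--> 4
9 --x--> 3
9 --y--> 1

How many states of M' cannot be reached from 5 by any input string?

Starting at 5 and following transitions, the reachable set is {1, 2, 3, 4, 5, 9}. That leaves 6, 7, 8 unreachable — 3 in total.

3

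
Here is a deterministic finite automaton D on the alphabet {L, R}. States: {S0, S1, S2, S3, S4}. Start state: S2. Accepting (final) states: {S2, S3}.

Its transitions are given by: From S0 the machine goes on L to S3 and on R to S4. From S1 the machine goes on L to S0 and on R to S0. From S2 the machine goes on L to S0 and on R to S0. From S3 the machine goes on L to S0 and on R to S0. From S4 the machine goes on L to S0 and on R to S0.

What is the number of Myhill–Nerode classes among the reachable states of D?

States {S1} cannot be reached from the start state, so discard them.
Start with accepting vs non-accepting: {S2,S3} | {S0,S4}.
Split {S0,S4} by δ(·,L) → {S0} and {S4}.
The partition is now stable with 3 blocks: {S2,S3} | {S0} | {S4}.

3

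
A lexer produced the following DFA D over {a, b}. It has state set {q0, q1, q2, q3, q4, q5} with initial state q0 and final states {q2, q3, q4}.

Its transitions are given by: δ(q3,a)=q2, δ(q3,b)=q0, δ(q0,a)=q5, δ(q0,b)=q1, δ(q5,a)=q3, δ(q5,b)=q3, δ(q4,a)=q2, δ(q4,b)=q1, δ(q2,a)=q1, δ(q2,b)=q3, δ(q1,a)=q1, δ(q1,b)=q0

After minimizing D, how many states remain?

States {q4} cannot be reached from the start state, so discard them.
Initial partition by acceptance: {q2,q3} | {q0,q1,q5}.
Split {q2,q3} by δ(·,a) → {q2} and {q3}.
On input a, block {q0,q1,q5} splits into {q0,q1} and {q5}.
On input a, block {q0,q1} splits into {q0} and {q1}.
Stable partition: {q2} | {q0} | {q3} | {q5} | {q1} — 5 equivalence classes.

5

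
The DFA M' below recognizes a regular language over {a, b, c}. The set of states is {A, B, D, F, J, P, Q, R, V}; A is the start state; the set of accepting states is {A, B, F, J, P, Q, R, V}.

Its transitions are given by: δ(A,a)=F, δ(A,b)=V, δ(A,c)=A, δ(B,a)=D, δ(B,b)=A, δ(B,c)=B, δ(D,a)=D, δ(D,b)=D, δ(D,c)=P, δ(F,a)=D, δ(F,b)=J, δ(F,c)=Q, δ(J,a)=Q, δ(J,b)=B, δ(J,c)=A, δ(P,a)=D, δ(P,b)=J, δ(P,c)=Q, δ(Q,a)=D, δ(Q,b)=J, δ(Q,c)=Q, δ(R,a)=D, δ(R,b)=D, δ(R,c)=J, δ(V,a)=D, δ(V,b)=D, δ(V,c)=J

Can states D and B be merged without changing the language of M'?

First remove the unreachable states {R}; 8 states remain.
Start with accepting vs non-accepting: {A,B,F,J,P,Q,V} | {D}.
Split {A,B,F,J,P,Q,V} by δ(·,a) → {B,F,P,Q,V} and {A,J}.
On input b, block {B,F,P,Q,V} splits into {B,F,P,Q} and {V}.
Split {A,J} by δ(·,b) → {J} and {A}.
Split {B,F,P,Q} by δ(·,b) → {F,P,Q} and {B}.
Stable partition: {F,P,Q} | {D} | {J} | {V} | {A} | {B} — 6 equivalence classes.
D and B end up in different blocks, so they are distinguishable. For instance, the string 'ε' is accepted from only B.

No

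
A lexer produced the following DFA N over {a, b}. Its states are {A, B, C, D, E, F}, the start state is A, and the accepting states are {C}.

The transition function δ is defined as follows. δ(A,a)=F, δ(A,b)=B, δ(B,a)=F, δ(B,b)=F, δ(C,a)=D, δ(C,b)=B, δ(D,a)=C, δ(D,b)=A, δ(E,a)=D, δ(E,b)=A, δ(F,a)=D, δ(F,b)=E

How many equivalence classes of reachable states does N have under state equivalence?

All states are reachable from the start state.
P0 = {C} | {A,B,D,E,F}.
On input a, block {A,B,D,E,F} splits into {A,B,E,F} and {D}.
Split {A,B,E,F} by δ(·,a) → {A,B} and {E,F}.
Refine {A,B} on symbol b: members go to different blocks, giving {A} and {B}.
Refine {E,F} on symbol b: members go to different blocks, giving {E} and {F}.
The partition is now stable with 6 blocks: {C} | {A} | {D} | {E} | {B} | {F}.

6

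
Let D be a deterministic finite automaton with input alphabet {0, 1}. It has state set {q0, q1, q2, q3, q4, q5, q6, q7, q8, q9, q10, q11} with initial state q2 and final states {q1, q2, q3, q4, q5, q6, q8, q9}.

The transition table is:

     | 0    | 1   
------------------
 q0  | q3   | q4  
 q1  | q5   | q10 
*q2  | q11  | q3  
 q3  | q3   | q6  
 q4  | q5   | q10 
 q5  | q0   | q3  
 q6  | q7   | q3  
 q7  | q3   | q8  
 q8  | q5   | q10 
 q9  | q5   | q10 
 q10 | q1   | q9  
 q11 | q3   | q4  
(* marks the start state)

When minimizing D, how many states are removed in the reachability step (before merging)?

Every one of the 12 states is reachable from q2.

0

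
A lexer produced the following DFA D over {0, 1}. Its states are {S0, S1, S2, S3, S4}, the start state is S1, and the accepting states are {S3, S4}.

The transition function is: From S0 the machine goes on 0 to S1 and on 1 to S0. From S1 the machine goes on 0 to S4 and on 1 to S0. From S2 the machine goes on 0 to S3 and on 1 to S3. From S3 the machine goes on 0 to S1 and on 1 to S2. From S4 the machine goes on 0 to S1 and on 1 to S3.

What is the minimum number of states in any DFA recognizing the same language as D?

5

Every state is reachable, so we keep all 5.
P0 = {S3,S4} | {S0,S1,S2}.
On input 1, block {S3,S4} splits into {S3} and {S4}.
Split {S0,S1,S2} by δ(·,0) → {S0} and {S1} and {S2}.
No further refinement is possible. Final partition (5 blocks): {S3} | {S0} | {S4} | {S1} | {S2}.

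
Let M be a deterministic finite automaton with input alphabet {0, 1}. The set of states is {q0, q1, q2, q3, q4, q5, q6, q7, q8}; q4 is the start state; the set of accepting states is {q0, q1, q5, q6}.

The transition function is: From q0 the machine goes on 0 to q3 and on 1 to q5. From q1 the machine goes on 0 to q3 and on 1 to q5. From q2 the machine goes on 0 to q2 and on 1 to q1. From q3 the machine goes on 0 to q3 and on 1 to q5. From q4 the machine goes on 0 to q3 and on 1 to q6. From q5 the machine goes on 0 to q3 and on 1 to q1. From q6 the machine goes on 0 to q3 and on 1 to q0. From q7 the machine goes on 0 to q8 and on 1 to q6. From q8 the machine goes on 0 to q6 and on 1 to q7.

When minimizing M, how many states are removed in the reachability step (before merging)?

3

Starting at q4 and following transitions, the reachable set is {q0, q1, q3, q4, q5, q6}. That leaves q2, q7, q8 unreachable — 3 in total.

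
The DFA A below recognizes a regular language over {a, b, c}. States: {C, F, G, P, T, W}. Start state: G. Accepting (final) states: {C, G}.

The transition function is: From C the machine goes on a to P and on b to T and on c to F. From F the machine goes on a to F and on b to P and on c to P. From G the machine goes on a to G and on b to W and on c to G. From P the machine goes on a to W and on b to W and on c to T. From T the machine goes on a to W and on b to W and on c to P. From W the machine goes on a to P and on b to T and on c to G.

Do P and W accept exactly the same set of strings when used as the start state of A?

Reachable states from the start: {G,P,T,W}. Unreachable: {C,F} — drop them.
P0 = {G} | {P,T,W}.
Split {P,T,W} by δ(·,c) → {P,T} and {W}.
Stable partition: {G} | {P,T} | {W} — 3 equivalence classes.
P and W end up in different blocks, so they are distinguishable. For instance, the string 'c' is accepted from only W.

No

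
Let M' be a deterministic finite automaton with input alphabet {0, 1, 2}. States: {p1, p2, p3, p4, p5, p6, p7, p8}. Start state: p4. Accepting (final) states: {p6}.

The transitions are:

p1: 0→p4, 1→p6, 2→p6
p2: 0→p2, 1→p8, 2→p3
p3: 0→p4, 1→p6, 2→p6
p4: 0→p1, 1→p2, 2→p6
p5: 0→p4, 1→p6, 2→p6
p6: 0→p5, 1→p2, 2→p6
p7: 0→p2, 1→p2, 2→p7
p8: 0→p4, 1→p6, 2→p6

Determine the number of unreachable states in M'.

No path from p4 leads to p7; the other 7 states are all reachable.

1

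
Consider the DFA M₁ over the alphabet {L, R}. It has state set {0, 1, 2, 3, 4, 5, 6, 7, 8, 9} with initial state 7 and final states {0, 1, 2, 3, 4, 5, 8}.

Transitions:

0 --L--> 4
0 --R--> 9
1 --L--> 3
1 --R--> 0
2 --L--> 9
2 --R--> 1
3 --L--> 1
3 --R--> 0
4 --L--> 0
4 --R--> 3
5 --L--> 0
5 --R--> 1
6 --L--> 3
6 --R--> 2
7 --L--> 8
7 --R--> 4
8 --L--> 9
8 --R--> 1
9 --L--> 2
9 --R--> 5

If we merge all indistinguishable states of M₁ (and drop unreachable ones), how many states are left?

5

First remove the unreachable states {6}; 9 states remain.
P0 = {0,1,2,3,4,5,8} | {7,9}.
Refine {0,1,2,3,4,5,8} on symbol L: members go to different blocks, giving {0,1,3,4,5} and {2,8}.
On input R, block {0,1,3,4,5} splits into {1,3,4,5} and {0}.
Split {1,3,4,5} by δ(·,L) → {1,3} and {4,5}.
Stable partition: {1,3} | {7,9} | {2,8} | {0} | {4,5} — 5 equivalence classes.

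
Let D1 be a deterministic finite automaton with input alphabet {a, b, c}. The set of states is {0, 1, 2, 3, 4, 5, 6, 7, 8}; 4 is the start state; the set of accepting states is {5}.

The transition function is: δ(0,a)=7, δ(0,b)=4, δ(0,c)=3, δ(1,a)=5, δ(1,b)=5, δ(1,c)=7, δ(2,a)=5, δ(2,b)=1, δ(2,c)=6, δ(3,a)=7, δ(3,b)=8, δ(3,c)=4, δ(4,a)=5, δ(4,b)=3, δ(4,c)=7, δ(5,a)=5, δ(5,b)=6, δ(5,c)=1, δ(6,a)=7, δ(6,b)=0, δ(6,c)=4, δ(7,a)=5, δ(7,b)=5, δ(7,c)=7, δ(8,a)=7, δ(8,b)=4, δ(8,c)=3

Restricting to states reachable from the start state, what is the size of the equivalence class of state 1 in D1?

2

Reachable states from the start: {0,1,3,4,5,6,7,8}. Unreachable: {2} — drop them.
Start with accepting vs non-accepting: {5} | {0,1,3,4,6,7,8}.
Refine {0,1,3,4,6,7,8} on symbol a: members go to different blocks, giving {0,3,6,8} and {1,4,7}.
On input b, block {0,3,6,8} splits into {0,8} and {3,6}.
Split {1,4,7} by δ(·,b) → {1,7} and {4}.
The partition is now stable with 5 blocks: {5} | {0,8} | {1,7} | {3,6} | {4}.
State 1 belongs to the block {1,7}, which has 2 states.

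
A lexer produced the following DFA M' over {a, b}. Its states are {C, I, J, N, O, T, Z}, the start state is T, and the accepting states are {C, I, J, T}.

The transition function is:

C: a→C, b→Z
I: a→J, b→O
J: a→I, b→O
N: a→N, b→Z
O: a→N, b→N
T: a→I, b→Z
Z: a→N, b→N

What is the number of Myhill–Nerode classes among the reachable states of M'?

2

States {C} cannot be reached from the start state, so discard them.
Initial partition by acceptance: {I,J,T} | {N,O,Z}.
The partition is now stable with 2 blocks: {I,J,T} | {N,O,Z}.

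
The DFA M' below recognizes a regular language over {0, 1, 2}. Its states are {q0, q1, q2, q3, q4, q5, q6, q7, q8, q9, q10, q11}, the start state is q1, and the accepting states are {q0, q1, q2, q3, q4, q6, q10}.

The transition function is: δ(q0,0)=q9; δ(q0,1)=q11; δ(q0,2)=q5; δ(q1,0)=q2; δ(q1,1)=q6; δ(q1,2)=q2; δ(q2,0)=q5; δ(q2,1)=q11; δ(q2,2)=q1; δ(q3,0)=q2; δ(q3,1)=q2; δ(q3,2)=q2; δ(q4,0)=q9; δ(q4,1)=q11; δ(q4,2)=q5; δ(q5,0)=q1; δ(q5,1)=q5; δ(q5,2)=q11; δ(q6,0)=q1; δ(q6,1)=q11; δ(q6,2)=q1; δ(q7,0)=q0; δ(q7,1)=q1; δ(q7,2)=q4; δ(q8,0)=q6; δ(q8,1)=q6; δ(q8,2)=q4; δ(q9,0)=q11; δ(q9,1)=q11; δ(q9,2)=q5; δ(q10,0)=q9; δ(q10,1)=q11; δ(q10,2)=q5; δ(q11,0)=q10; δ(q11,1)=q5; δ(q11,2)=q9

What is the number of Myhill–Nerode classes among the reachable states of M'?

7

Reachable states from the start: {q1,q2,q5,q6,q9,q10,q11}. Unreachable: {q0,q3,q4,q7,q8} — drop them.
Initial partition by acceptance: {q1,q2,q6,q10} | {q5,q9,q11}.
On input 0, block {q1,q2,q6,q10} splits into {q1,q6} and {q2,q10}.
Split {q1,q6} by δ(·,0) → {q1} and {q6}.
Split {q5,q9,q11} by δ(·,0) → {q5} and {q9} and {q11}.
Refine {q2,q10} on symbol 0: members go to different blocks, giving {q2} and {q10}.
The partition is now stable with 7 blocks: {q1} | {q5} | {q2} | {q6} | {q9} | {q11} | {q10}.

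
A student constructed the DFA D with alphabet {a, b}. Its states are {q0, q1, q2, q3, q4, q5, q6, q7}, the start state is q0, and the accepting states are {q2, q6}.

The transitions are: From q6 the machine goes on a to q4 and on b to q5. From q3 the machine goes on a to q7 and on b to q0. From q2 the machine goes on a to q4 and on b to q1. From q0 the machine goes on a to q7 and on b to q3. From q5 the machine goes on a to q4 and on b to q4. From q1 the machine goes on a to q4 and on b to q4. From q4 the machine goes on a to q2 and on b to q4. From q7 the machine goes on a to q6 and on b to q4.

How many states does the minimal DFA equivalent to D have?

4

Start with accepting vs non-accepting: {q2,q6} | {q0,q1,q3,q4,q5,q7}.
Refine {q0,q1,q3,q4,q5,q7} on symbol a: members go to different blocks, giving {q0,q1,q3,q5} and {q4,q7}.
Refine {q0,q1,q3,q5} on symbol b: members go to different blocks, giving {q0,q3} and {q1,q5}.
Stable partition: {q2,q6} | {q0,q3} | {q4,q7} | {q1,q5} — 4 equivalence classes.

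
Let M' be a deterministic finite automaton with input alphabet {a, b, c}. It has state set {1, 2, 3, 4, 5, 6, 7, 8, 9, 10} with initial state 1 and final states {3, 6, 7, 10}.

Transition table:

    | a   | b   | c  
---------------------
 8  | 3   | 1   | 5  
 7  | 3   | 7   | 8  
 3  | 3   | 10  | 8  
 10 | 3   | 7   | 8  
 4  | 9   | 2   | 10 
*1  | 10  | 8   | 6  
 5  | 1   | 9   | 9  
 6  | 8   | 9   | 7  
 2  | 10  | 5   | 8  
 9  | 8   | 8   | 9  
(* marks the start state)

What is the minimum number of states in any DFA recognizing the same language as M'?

Reachable states from the start: {1,3,5,6,7,8,9,10}. Unreachable: {2,4} — drop them.
Start with accepting vs non-accepting: {3,6,7,10} | {1,5,8,9}.
Refine {3,6,7,10} on symbol a: members go to different blocks, giving {3,7,10} and {6}.
On input a, block {1,5,8,9} splits into {1,8} and {5,9}.
Refine {1,8} on symbol c: members go to different blocks, giving {1} and {8}.
Refine {5,9} on symbol a: members go to different blocks, giving {5} and {9}.
No further refinement is possible. Final partition (6 blocks): {3,7,10} | {1} | {6} | {5} | {8} | {9}.

6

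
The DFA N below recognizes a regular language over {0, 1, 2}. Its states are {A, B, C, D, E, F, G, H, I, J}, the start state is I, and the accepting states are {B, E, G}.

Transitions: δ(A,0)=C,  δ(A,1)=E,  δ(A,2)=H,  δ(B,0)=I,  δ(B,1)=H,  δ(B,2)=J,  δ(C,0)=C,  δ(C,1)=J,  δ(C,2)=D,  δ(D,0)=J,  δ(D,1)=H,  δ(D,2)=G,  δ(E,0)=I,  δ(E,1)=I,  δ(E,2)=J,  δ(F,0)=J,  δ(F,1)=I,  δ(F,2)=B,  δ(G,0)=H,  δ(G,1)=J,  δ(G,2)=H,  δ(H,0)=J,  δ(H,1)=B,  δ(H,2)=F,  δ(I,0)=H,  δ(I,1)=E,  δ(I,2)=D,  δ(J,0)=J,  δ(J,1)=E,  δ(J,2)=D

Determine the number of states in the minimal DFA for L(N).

States {A,C} cannot be reached from the start state, so discard them.
P0 = {B,E,G} | {D,F,H,I,J}.
Refine {D,F,H,I,J} on symbol 1: members go to different blocks, giving {H,I,J} and {D,F}.
The partition is now stable with 3 blocks: {B,E,G} | {H,I,J} | {D,F}.

3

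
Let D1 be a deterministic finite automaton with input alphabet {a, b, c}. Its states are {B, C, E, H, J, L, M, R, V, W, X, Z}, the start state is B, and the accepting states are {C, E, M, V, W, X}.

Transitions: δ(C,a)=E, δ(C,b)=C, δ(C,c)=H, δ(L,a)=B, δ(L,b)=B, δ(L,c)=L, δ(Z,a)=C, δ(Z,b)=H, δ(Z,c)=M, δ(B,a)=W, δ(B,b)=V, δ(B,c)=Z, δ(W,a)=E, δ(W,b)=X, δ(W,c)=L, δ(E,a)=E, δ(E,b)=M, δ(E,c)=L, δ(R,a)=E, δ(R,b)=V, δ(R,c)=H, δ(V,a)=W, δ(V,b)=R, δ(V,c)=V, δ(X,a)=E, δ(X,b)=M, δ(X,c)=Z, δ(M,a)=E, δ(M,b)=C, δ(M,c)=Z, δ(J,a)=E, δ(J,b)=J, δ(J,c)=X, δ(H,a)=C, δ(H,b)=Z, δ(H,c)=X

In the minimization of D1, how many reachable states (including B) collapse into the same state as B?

2

Reachable states from the start: {B,C,E,H,L,M,R,V,W,X,Z}. Unreachable: {J} — drop them.
P0 = {C,E,M,V,W,X} | {B,H,L,R,Z}.
Split {C,E,M,V,W,X} by δ(·,b) → {C,E,M,W,X} and {V}.
On input a, block {B,H,L,R,Z} splits into {B,H,R,Z} and {L}.
Split {C,E,M,W,X} by δ(·,c) → {C,M,X} and {E,W}.
On input a, block {B,H,R,Z} splits into {B,R} and {H,Z}.
The partition is now stable with 6 blocks: {C,M,X} | {B,R} | {V} | {L} | {E,W} | {H,Z}.
The equivalence class containing B is {B,R}, of size 2.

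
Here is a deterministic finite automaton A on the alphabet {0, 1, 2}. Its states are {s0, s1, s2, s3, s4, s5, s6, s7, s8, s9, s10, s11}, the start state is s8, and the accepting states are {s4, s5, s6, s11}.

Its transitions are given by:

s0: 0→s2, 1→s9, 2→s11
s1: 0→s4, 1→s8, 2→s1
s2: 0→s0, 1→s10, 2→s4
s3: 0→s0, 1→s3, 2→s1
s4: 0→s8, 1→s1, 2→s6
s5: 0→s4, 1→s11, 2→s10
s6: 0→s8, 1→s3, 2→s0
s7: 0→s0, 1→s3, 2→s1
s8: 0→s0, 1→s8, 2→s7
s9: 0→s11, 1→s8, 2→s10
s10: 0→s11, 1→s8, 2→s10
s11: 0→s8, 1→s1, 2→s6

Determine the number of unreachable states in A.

BFS from s8 reaches {s0, s1, s2, s3, s4, s6, s7, s8, s9, s10, s11}; the 1 state(s) s5 are never visited.

1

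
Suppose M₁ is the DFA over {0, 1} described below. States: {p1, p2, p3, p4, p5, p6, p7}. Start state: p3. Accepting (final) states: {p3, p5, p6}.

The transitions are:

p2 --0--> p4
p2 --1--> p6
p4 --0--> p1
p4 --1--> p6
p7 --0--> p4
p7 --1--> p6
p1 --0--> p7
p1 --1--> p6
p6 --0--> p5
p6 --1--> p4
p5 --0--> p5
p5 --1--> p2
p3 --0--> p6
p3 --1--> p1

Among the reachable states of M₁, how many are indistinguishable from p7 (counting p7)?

Every state is reachable, so we keep all 7.
Start with accepting vs non-accepting: {p3,p5,p6} | {p1,p2,p4,p7}.
No further refinement is possible. Final partition (2 blocks): {p3,p5,p6} | {p1,p2,p4,p7}.
The equivalence class containing p7 is {p1,p2,p4,p7}, of size 4.

4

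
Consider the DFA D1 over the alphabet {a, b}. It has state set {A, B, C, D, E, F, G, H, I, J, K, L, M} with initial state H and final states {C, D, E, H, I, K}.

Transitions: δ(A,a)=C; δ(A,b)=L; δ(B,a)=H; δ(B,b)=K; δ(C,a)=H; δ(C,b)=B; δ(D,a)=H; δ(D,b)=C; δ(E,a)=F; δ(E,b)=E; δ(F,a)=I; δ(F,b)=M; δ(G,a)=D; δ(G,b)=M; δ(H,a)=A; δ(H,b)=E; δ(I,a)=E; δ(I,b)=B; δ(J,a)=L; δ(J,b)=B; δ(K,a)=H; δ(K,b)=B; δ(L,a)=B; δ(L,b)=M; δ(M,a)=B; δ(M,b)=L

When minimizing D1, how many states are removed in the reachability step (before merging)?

BFS from H reaches {A, B, C, E, F, H, I, K, L, M}; the 3 state(s) D, G, J are never visited.

3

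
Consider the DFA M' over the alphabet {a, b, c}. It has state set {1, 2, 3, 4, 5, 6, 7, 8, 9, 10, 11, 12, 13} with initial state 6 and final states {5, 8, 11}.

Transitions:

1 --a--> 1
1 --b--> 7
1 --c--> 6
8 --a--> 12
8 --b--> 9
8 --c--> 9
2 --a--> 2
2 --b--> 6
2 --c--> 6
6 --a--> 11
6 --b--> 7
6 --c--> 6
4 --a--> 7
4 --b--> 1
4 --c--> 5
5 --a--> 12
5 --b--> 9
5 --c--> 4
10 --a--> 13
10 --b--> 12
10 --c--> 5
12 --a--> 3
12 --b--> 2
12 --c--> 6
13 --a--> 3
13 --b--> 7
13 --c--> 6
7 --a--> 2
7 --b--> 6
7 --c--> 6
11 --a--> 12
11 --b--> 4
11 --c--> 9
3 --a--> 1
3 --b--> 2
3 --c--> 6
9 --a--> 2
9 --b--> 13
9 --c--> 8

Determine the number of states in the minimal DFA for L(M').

5

First remove the unreachable states {10}; 12 states remain.
Initial partition by acceptance: {5,8,11} | {1,2,3,4,6,7,9,12,13}.
Split {1,2,3,4,6,7,9,12,13} by δ(·,a) → {1,2,3,4,7,9,12,13} and {6}.
On input b, block {1,2,3,4,7,9,12,13} splits into {1,3,4,9,12,13} and {2,7}.
Refine {1,3,4,9,12,13} on symbol a: members go to different blocks, giving {1,3,12,13} and {4,9}.
The partition is now stable with 5 blocks: {5,8,11} | {1,3,12,13} | {6} | {2,7} | {4,9}.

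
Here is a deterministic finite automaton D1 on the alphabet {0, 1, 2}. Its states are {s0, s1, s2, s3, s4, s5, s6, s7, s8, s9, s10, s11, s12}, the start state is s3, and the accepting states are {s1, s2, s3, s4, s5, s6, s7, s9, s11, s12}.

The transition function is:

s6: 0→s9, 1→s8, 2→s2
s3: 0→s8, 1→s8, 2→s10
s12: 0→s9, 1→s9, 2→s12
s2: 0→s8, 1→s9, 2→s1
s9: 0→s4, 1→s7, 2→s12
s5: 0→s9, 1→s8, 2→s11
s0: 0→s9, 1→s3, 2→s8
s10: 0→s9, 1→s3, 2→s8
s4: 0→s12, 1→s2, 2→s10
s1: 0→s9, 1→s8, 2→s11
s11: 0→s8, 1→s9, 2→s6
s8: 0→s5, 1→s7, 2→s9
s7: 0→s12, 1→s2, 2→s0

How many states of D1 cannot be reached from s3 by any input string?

A breadth-first search from the start state visits every state.

0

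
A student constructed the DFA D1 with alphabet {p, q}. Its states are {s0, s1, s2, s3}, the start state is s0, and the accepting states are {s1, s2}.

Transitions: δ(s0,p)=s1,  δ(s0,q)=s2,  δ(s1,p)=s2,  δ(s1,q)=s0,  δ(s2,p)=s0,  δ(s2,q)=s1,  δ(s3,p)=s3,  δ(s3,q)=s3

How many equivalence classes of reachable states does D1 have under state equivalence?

States {s3} cannot be reached from the start state, so discard them.
P0 = {s1,s2} | {s0}.
Refine {s1,s2} on symbol p: members go to different blocks, giving {s1} and {s2}.
Stable partition: {s1} | {s0} | {s2} — 3 equivalence classes.

3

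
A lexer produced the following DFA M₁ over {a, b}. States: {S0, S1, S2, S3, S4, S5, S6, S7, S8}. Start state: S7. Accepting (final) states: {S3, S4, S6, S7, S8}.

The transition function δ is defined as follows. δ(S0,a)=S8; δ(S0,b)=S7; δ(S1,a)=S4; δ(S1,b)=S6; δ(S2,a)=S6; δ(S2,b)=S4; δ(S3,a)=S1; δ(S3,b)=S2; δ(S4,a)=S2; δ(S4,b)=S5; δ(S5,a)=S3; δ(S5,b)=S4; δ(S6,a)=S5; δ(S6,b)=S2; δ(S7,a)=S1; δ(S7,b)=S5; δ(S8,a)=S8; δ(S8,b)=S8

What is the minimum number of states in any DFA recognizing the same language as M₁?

2

First remove the unreachable states {S0,S8}; 7 states remain.
Start with accepting vs non-accepting: {S3,S4,S6,S7} | {S1,S2,S5}.
Stable partition: {S3,S4,S6,S7} | {S1,S2,S5} — 2 equivalence classes.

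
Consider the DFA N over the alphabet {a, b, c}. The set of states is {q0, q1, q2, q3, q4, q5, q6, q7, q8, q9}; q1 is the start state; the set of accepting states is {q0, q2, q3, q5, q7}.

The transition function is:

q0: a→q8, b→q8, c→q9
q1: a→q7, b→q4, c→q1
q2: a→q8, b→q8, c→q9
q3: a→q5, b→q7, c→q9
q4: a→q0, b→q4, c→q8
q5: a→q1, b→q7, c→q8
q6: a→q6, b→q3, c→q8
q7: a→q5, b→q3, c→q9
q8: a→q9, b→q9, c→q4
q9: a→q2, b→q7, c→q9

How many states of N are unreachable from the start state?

1

BFS from q1 reaches {q0, q1, q2, q3, q4, q5, q7, q8, q9}; the 1 state(s) q6 are never visited.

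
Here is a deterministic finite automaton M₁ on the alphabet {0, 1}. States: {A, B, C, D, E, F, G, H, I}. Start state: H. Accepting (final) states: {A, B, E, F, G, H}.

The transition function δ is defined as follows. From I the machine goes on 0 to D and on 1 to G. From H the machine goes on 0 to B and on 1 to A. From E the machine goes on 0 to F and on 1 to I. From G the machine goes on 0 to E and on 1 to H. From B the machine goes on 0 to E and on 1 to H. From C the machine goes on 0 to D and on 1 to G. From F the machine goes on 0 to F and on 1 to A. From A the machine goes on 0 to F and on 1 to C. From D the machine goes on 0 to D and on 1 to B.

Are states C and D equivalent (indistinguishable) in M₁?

Every state is reachable, so we keep all 9.
Initial partition by acceptance: {A,B,E,F,G,H} | {C,D,I}.
Split {A,B,E,F,G,H} by δ(·,1) → {B,F,G,H} and {A,E}.
Split {B,F,G,H} by δ(·,0) → {B,G} and {F,H}.
Split {F,H} by δ(·,0) → {F} and {H}.
The partition is now stable with 5 blocks: {B,G} | {C,D,I} | {A,E} | {F} | {H}.
C and D lie in the same block of the stable partition, so they are equivalent — no string distinguishes them.

Yes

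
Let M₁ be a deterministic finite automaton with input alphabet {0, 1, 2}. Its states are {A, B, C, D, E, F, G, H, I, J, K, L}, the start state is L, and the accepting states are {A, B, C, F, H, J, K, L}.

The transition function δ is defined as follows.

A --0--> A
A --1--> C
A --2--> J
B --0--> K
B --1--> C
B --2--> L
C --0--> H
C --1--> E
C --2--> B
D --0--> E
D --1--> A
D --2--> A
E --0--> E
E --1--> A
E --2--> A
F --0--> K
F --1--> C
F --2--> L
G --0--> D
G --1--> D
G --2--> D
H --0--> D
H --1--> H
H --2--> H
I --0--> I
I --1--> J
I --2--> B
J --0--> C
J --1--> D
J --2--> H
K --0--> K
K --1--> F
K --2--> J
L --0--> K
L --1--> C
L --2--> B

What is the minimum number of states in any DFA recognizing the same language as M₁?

States {G,I} cannot be reached from the start state, so discard them.
Initial partition by acceptance: {A,B,C,F,H,J,K,L} | {D,E}.
On input 0, block {A,B,C,F,H,J,K,L} splits into {A,B,C,F,J,K,L} and {H}.
Refine {A,B,C,F,J,K,L} on symbol 0: members go to different blocks, giving {A,B,F,J,K,L} and {C}.
Refine {A,B,F,J,K,L} on symbol 0: members go to different blocks, giving {A,B,F,K,L} and {J}.
On input 1, block {A,B,F,K,L} splits into {A,B,F,L} and {K}.
Refine {A,B,F,L} on symbol 0: members go to different blocks, giving {B,F,L} and {A}.
Stable partition: {B,F,L} | {D,E} | {H} | {C} | {J} | {K} | {A} — 7 equivalence classes.

7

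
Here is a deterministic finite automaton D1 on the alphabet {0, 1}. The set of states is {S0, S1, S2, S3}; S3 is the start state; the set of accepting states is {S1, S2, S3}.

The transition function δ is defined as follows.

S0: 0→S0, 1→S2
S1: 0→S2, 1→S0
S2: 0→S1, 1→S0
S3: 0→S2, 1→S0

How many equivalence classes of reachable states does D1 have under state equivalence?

Start with accepting vs non-accepting: {S1,S2,S3} | {S0}.
No further refinement is possible. Final partition (2 blocks): {S1,S2,S3} | {S0}.

2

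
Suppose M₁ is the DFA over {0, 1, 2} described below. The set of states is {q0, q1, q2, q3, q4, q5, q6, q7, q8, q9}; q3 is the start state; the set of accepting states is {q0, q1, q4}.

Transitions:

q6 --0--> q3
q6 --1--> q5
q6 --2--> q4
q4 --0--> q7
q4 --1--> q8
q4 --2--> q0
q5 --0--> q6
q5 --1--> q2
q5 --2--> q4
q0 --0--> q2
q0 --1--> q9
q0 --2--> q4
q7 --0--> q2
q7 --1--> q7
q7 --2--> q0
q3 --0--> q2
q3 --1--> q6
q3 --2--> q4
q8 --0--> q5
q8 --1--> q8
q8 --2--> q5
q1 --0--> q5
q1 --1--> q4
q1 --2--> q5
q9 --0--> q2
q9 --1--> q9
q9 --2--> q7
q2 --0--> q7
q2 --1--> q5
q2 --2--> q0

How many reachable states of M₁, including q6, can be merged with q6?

5

Reachable states from the start: {q0,q2,q3,q4,q5,q6,q7,q8,q9}. Unreachable: {q1} — drop them.
Start with accepting vs non-accepting: {q0,q4} | {q2,q3,q5,q6,q7,q8,q9}.
Refine {q2,q3,q5,q6,q7,q8,q9} on symbol 2: members go to different blocks, giving {q2,q3,q5,q6,q7} and {q8,q9}.
Stable partition: {q0,q4} | {q2,q3,q5,q6,q7} | {q8,q9} — 3 equivalence classes.
The equivalence class containing q6 is {q2,q3,q5,q6,q7}, of size 5.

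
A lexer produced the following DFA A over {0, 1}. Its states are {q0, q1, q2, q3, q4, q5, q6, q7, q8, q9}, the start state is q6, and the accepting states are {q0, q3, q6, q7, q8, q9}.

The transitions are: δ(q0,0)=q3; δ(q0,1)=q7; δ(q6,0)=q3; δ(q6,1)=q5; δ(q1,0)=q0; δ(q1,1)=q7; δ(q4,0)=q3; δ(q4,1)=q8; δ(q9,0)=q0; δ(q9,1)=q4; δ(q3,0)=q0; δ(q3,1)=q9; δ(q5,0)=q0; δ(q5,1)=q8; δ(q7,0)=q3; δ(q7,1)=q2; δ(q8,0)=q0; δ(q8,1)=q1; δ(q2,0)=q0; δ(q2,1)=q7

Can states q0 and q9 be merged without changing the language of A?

No

Initial partition by acceptance: {q0,q3,q6,q7,q8,q9} | {q1,q2,q4,q5}.
Refine {q0,q3,q6,q7,q8,q9} on symbol 1: members go to different blocks, giving {q6,q7,q8,q9} and {q0,q3}.
The partition is now stable with 3 blocks: {q6,q7,q8,q9} | {q1,q2,q4,q5} | {q0,q3}.
q0 and q9 end up in different blocks, so they are distinguishable. For instance, the string '1' is accepted from only q0.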